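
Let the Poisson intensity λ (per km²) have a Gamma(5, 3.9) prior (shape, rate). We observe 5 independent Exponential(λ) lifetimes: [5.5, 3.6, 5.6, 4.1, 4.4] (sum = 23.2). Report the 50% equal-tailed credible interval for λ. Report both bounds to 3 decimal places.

Posterior: Gamma(5+5, 3.9+23.2) = Gamma(10, 27.1) (shape, rate).
Equal-tailed 50% interval: Gamma(10, 27.1) quantiles at 0.25 and 0.75.
Posterior mean ≈ 0.369, SD ≈ 0.117; a Normal approximation gives roughly [0.290, 0.448].
Exact: lower = 0.285; upper = 0.440.

[0.285, 0.440]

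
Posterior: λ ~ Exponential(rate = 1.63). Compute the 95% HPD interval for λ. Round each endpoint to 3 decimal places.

[0.000, 1.838]

The exponential density is strictly decreasing on [0, ∞), so the HPD interval is anchored at 0: [0, q] with P(λ ≤ q) = 0.95.
q = −ln(1 − 0.95) / 1.63 = 2.9957 / 1.63 = 1.838.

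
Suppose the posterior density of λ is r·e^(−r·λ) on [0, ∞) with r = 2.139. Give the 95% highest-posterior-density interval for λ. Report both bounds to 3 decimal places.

The exponential density is strictly decreasing on [0, ∞), so the HPD interval is anchored at 0: [0, q] with P(λ ≤ q) = 0.95.
q = −ln(1 − 0.95) / 2.139 = 2.9957 / 2.139 = 1.401.

[0.000, 1.401]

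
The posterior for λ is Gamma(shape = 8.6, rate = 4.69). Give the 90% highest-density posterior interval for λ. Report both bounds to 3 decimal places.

The posterior is unimodal and skewed, so the HPD interval has equal density at both endpoints and is the shortest 90% interval.
Solving f(0.829) = f(2.803) with F(2.803) − F(0.829) = 0.90 gives [0.829, 2.803].
For comparison, the equal-tailed interval is [0.940, 2.968]; the HPD is narrower and shifted toward the mode.

[0.829, 2.803]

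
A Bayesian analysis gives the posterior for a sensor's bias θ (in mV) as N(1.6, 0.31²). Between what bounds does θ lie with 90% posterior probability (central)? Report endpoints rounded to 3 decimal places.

The posterior is symmetric, so the 90% equal-tailed interval is θ = 1.6 ± z·0.31 with z = 1.645.
Half-width: 1.645 × 0.31 = 0.510.
1.6 − 0.510 = 1.090; 1.6 + 0.510 = 2.110.

[1.090, 2.110]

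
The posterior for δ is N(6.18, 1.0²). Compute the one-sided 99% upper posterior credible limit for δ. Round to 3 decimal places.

Need U with P(δ ≤ U) = 0.99: U = 6.18 + z_{0.01}·1.0.
z = 2.326; U = 6.18 + 2.326 × 1.0 = 8.506.

8.506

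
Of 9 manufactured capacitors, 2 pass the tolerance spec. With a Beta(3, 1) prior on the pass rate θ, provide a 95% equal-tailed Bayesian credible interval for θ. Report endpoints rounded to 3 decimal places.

Posterior: Beta(3+2, 1+7) = Beta(5, 8).
Equal-tailed 95% interval: the 0.025 and 0.975 quantiles of Beta(5, 8).
Posterior mean ≈ 0.385, SD ≈ 0.130; a Normal approximation gives roughly [0.130, 0.639].
Exact: F⁻¹(0.025) = 0.152; F⁻¹(0.975) = 0.651.

[0.152, 0.651]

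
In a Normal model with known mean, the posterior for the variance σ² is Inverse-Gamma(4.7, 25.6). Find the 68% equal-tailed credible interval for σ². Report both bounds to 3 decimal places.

Inverse-Gamma(4.7, 25.6) quantiles: F⁻¹(0.16) and F⁻¹(0.84).
Equivalently, 1/σ² ~ Gamma(4.7, rate = 25.6); invert its 0.84 and 0.16 quantiles.
Posterior mean ≈ 6.919, SD ≈ 4.211; a Normal approximation gives roughly [2.732, 11.106].
Exact: lower = 3.777; upper = 9.775.

[3.777, 9.775]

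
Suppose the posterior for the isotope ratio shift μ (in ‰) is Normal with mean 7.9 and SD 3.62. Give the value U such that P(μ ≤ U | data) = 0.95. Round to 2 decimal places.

Need U with P(μ ≤ U) = 0.95: U = 7.9 + z_{0.05}·3.62.
z = 1.645; U = 7.9 + 1.645 × 3.62 = 13.85.

13.85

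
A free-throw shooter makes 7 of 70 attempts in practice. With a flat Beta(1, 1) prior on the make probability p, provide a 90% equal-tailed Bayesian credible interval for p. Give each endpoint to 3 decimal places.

[0.057, 0.177]

Posterior: Beta(1+7, 1+63) = Beta(8, 64).
Equal-tailed 90% interval: the 0.05 and 0.95 quantiles of Beta(8, 64).
Posterior mean ≈ 0.111, SD ≈ 0.037; a Normal approximation gives roughly [0.051, 0.172].
Exact: F⁻¹(0.05) = 0.057; F⁻¹(0.95) = 0.177.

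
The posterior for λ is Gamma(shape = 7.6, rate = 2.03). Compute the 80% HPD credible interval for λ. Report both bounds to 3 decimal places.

[1.873, 5.181]

The posterior is unimodal and skewed, so the HPD interval has equal density at both endpoints and is the shortest 80% interval.
Solving f(1.873) = f(5.181) with F(5.181) − F(1.873) = 0.80 gives [1.873, 5.181].
For comparison, the equal-tailed interval is [2.143, 5.555]; the HPD is narrower and shifted toward the mode.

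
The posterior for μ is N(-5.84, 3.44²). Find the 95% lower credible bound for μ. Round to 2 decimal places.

-11.50

Need L with P(μ ≥ L) = 0.95: L = -5.84 − z_{0.05}·3.44.
z = 1.645; L = -5.84 − 1.645 × 3.44 = -11.50.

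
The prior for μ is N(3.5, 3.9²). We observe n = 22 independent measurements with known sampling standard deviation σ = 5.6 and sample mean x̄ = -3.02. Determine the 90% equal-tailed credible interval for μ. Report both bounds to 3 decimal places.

Posterior precision = 1/3.9² + 22/5.6² = 0.0657 + 0.7015 = 0.7673, so posterior SD = 1.1416.
Posterior mean = (3.5/3.9² + 22·-3.02/5.6²) / 0.7673 = -2.4613.
Interval: -2.4613 ± 1.645 × 1.1416 → [-4.339, -0.584].

[-4.339, -0.584]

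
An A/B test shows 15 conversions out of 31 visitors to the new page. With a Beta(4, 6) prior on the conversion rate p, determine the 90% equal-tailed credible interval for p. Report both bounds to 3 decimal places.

[0.338, 0.591]

Posterior: Beta(4+15, 6+16) = Beta(19, 22).
Equal-tailed 90% interval: the 0.05 and 0.95 quantiles of Beta(19, 22).
Posterior mean ≈ 0.463, SD ≈ 0.077; a Normal approximation gives roughly [0.337, 0.590].
Exact: F⁻¹(0.05) = 0.338; F⁻¹(0.95) = 0.591.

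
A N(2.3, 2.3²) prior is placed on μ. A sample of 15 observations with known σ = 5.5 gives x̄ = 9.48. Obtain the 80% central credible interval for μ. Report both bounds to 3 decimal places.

[5.950, 9.047]

Posterior precision = 1/2.3² + 15/5.5² = 0.1890 + 0.4959 = 0.6849, so posterior SD = 1.2083.
Posterior mean = (2.3/2.3² + 15·9.48/5.5²) / 0.6849 = 7.4983.
Interval: 7.4983 ± 1.282 × 1.2083 → [5.950, 9.047].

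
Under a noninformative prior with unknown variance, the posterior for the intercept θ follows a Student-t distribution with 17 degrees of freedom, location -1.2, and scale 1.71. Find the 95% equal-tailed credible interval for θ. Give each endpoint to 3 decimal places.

[-4.808, 2.408]

The t_17 distribution is symmetric; the 95% interval is -1.2 ± t·1.71 with t_{0.975,17} = 2.110.
Half-width: 2.110 × 1.71 = 3.608.
-1.2 − 3.608 = -4.808; -1.2 + 3.608 = 2.408.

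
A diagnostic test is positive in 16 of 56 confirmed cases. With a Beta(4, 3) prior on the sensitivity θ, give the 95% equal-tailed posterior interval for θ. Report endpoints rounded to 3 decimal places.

[0.209, 0.437]

Posterior: Beta(4+16, 3+40) = Beta(20, 43).
Equal-tailed 95% interval: the 0.025 and 0.975 quantiles of Beta(20, 43).
Posterior mean ≈ 0.317, SD ≈ 0.058; a Normal approximation gives roughly [0.203, 0.432].
Exact: F⁻¹(0.025) = 0.209; F⁻¹(0.975) = 0.437.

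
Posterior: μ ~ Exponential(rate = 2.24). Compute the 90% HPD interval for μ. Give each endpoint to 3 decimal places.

[0.000, 1.028]

The exponential density is strictly decreasing on [0, ∞), so the HPD interval is anchored at 0: [0, q] with P(μ ≤ q) = 0.90.
q = −ln(1 − 0.90) / 2.24 = 2.3026 / 2.24 = 1.028.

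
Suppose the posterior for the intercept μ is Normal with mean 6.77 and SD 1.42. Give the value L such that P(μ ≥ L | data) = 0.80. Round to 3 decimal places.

Need L with P(μ ≥ L) = 0.80: L = 6.77 − z_{0.2}·1.42.
z = 0.842; L = 6.77 − 0.842 × 1.42 = 5.575.

5.575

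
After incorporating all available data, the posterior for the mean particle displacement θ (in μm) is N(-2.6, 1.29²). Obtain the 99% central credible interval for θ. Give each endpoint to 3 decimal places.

[-5.923, 0.723]

The posterior is symmetric, so the 99% equal-tailed interval is θ = -2.6 ± z·1.29 with z = 2.576.
Half-width: 2.576 × 1.29 = 3.323.
-2.6 − 3.323 = -5.923; -2.6 + 3.323 = 0.723.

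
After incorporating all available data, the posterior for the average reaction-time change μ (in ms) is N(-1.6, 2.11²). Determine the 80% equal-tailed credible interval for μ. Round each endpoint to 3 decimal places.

[-4.304, 1.104]

The posterior is symmetric, so the 80% equal-tailed interval is μ = -1.6 ± z·2.11 with z = 1.282.
Half-width: 1.282 × 2.11 = 2.704.
-1.6 − 2.704 = -4.304; -1.6 + 2.704 = 1.104.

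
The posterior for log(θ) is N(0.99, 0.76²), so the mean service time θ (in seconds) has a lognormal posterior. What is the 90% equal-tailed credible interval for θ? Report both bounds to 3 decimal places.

On the log scale the 90% interval is 0.99 ± 1.645 × 0.76 = [-0.2601, 2.2401].
Exponentiate: [e^-0.2601, e^2.2401] = [0.771, 9.394].

[0.771, 9.394]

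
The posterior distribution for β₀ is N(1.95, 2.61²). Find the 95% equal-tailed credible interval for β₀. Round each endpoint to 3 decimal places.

The posterior is symmetric, so the 95% equal-tailed interval is β₀ = 1.95 ± z·2.61 with z = 1.960.
Half-width: 1.960 × 2.61 = 5.116.
1.95 − 5.116 = -3.166; 1.95 + 5.116 = 7.066.

[-3.166, 7.066]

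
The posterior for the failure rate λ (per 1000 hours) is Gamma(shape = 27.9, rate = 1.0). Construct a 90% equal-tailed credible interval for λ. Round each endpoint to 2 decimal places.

[19.82, 37.12]

Posterior: Gamma(shape 27.9, rate 1.0).
Equal-tailed 90% interval: Gamma(27.9, 1.0) quantiles at 0.05 and 0.95.
Posterior mean ≈ 27.90, SD ≈ 5.28; a Normal approximation gives roughly [19.21, 36.59].
Exact: lower = 19.82; upper = 37.12.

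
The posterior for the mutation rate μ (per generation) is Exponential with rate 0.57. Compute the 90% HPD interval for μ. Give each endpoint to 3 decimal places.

The exponential density is strictly decreasing on [0, ∞), so the HPD interval is anchored at 0: [0, q] with P(μ ≤ q) = 0.90.
q = −ln(1 − 0.90) / 0.57 = 2.3026 / 0.57 = 4.040.

[0.000, 4.040]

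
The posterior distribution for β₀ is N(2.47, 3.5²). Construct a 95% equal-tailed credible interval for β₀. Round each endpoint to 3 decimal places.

[-4.390, 9.330]

The posterior is symmetric, so the 95% equal-tailed interval is β₀ = 2.47 ± z·3.5 with z = 1.960.
Half-width: 1.960 × 3.5 = 6.860.
2.47 − 6.860 = -4.390; 2.47 + 6.860 = 9.330.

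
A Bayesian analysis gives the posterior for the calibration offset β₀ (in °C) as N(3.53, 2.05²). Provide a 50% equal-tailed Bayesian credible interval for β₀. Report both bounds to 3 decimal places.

[2.147, 4.913]

The posterior is symmetric, so the 50% equal-tailed interval is β₀ = 3.53 ± z·2.05 with z = 0.674.
Half-width: 0.674 × 2.05 = 1.383.
3.53 − 1.383 = 2.147; 3.53 + 1.383 = 4.913.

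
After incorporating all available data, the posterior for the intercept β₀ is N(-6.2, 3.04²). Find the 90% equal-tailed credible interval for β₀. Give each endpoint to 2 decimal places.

The posterior is symmetric, so the 90% equal-tailed interval is β₀ = -6.2 ± z·3.04 with z = 1.645.
Half-width: 1.645 × 3.04 = 5.00.
-6.2 − 5.00 = -11.20; -6.2 + 5.00 = -1.20.

[-11.20, -1.20]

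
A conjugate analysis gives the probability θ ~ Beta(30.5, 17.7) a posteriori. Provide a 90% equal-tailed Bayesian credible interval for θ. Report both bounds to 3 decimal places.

[0.517, 0.743]

Posterior: Beta(30.5, 17.7).
Equal-tailed 90% interval: the 0.05 and 0.95 quantiles of Beta(30.5, 17.7).
Posterior mean ≈ 0.633, SD ≈ 0.069; a Normal approximation gives roughly [0.520, 0.746].
Exact: F⁻¹(0.05) = 0.517; F⁻¹(0.95) = 0.743.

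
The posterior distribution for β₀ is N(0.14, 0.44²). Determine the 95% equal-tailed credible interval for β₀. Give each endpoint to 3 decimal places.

The posterior is symmetric, so the 95% equal-tailed interval is β₀ = 0.14 ± z·0.44 with z = 1.960.
Half-width: 1.960 × 0.44 = 0.862.
0.14 − 0.862 = -0.722; 0.14 + 0.862 = 1.002.

[-0.722, 1.002]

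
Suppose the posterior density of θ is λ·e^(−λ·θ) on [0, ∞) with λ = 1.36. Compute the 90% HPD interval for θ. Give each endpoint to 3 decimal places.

The exponential density is strictly decreasing on [0, ∞), so the HPD interval is anchored at 0: [0, q] with P(θ ≤ q) = 0.90.
q = −ln(1 − 0.90) / 1.36 = 2.3026 / 1.36 = 1.693.

[0.000, 1.693]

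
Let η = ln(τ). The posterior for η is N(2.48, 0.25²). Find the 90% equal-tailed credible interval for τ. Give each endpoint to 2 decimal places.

On the log scale the 90% interval is 2.48 ± 1.645 × 0.25 = [2.0688, 2.8912].
Exponentiate: [e^2.0688, e^2.8912] = [7.92, 18.02].

[7.92, 18.02]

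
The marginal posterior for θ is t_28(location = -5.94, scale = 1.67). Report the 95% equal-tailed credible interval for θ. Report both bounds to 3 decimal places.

The t_28 distribution is symmetric; the 95% interval is -5.94 ± t·1.67 with t_{0.975,28} = 2.048.
Half-width: 2.048 × 1.67 = 3.421.
-5.94 − 3.421 = -9.361; -5.94 + 3.421 = -2.519.

[-9.361, -2.519]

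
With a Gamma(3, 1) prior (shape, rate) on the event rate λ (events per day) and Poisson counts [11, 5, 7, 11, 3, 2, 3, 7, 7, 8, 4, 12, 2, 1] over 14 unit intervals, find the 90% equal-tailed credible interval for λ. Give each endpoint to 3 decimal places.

Posterior: Gamma(3+83, 1+14) = Gamma(86, 15) (shape, rate).
Equal-tailed 90% interval: Gamma(86, 15) quantiles at 0.05 and 0.95.
Posterior mean ≈ 5.733, SD ≈ 0.618; a Normal approximation gives roughly [4.716, 6.750].
Exact: lower = 4.756; upper = 6.787.

[4.756, 6.787]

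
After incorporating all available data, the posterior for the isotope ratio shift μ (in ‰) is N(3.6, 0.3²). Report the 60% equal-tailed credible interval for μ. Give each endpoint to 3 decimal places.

[3.348, 3.852]

The posterior is symmetric, so the 60% equal-tailed interval is μ = 3.6 ± z·0.3 with z = 0.842.
Half-width: 0.842 × 0.3 = 0.252.
3.6 − 0.252 = 3.348; 3.6 + 0.252 = 3.852.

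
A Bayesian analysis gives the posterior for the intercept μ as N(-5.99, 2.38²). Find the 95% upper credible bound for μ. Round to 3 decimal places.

Need U with P(μ ≤ U) = 0.95: U = -5.99 + z_{0.05}·2.38.
z = 1.645; U = -5.99 + 1.645 × 2.38 = -2.075.

-2.075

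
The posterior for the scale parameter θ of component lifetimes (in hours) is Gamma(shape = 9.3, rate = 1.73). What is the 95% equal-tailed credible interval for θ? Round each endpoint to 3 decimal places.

Posterior: Gamma(shape 9.3, rate 1.73).
Equal-tailed 95% interval: Gamma(9.3, 1.73) quantiles at 0.025 and 0.975.
Posterior mean ≈ 5.376, SD ≈ 1.763; a Normal approximation gives roughly [1.921, 8.831].
Exact: lower = 2.496; upper = 9.342.

[2.496, 9.342]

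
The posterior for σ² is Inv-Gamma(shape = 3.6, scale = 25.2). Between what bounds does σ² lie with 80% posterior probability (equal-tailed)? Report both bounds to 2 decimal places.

Inverse-Gamma(3.6, 25.2) quantiles: F⁻¹(0.1) and F⁻¹(0.9).
Equivalently, 1/σ² ~ Gamma(3.6, rate = 25.2); invert its 0.9 and 0.1 quantiles.
Posterior mean ≈ 9.69, SD ≈ 7.66; a Normal approximation gives roughly [-0.13, 19.51].
Exact: lower = 4.10; upper = 17.01.

[4.10, 17.01]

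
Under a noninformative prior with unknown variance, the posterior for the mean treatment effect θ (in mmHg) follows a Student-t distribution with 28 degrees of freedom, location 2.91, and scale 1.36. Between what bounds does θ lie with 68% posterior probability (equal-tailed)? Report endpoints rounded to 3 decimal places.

The t_28 distribution is symmetric; the 68% interval is 2.91 ± t·1.36 with t_{0.84,28} = 1.012.
Half-width: 1.012 × 1.36 = 1.377.
2.91 − 1.377 = 1.533; 2.91 + 1.377 = 4.287.

[1.533, 4.287]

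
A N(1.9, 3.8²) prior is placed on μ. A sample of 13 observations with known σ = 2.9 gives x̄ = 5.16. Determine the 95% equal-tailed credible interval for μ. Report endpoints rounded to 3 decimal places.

Posterior precision = 1/3.8² + 13/2.9² = 0.0693 + 1.5458 = 1.6150, so posterior SD = 0.7869.
Posterior mean = (1.9/3.8² + 13·5.16/2.9²) / 1.6150 = 5.0202.
Interval: 5.0202 ± 1.960 × 0.7869 → [3.478, 6.562].

[3.478, 6.562]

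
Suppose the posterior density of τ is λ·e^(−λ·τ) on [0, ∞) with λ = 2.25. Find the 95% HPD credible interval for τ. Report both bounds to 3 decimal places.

[0.000, 1.331]

The exponential density is strictly decreasing on [0, ∞), so the HPD interval is anchored at 0: [0, q] with P(τ ≤ q) = 0.95.
q = −ln(1 − 0.95) / 2.25 = 2.9957 / 2.25 = 1.331.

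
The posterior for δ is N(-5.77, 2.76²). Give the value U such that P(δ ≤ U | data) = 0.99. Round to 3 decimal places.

0.651

Need U with P(δ ≤ U) = 0.99: U = -5.77 + z_{0.01}·2.76.
z = 2.326; U = -5.77 + 2.326 × 2.76 = 0.651.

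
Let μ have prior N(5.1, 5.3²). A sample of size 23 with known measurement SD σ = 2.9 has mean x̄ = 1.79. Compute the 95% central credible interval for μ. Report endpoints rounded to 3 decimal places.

Posterior precision = 1/5.3² + 23/2.9² = 0.0356 + 2.7348 = 2.7704, so posterior SD = 0.6008.
Posterior mean = (5.1/5.3² + 23·1.79/2.9²) / 2.7704 = 1.8325.
Interval: 1.8325 ± 1.960 × 0.6008 → [0.655, 3.010].

[0.655, 3.010]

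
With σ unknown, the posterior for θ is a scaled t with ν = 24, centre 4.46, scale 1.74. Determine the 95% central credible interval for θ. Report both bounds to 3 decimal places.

[0.869, 8.051]

The t_24 distribution is symmetric; the 95% interval is 4.46 ± t·1.74 with t_{0.975,24} = 2.064.
Half-width: 2.064 × 1.74 = 3.591.
4.46 − 3.591 = 0.869; 4.46 + 3.591 = 8.051.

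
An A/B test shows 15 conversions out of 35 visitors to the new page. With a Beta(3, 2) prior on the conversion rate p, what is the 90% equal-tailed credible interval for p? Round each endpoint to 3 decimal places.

[0.323, 0.579]

Posterior: Beta(3+15, 2+20) = Beta(18, 22).
Equal-tailed 90% interval: the 0.05 and 0.95 quantiles of Beta(18, 22).
Posterior mean ≈ 0.450, SD ≈ 0.078; a Normal approximation gives roughly [0.322, 0.578].
Exact: F⁻¹(0.05) = 0.323; F⁻¹(0.95) = 0.579.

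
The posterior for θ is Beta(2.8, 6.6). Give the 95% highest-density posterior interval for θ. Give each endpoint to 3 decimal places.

[0.048, 0.572]

The posterior is unimodal and skewed, so the HPD interval has equal density at both endpoints and is the shortest 95% interval.
Solving f(0.048) = f(0.572) with F(0.572) − F(0.048) = 0.95 gives [0.048, 0.572].
For comparison, the equal-tailed interval is [0.069, 0.607]; the HPD is narrower and shifted toward the mode.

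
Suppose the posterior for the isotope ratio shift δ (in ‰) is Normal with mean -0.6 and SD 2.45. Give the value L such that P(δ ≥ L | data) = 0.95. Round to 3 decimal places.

-4.630

Need L with P(δ ≥ L) = 0.95: L = -0.6 − z_{0.05}·2.45.
z = 1.645; L = -0.6 − 1.645 × 2.45 = -4.630.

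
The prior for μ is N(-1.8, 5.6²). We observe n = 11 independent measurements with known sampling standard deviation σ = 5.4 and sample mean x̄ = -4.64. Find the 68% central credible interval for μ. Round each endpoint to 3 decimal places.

[-5.973, -2.864]

Posterior precision = 1/5.6² + 11/5.4² = 0.0319 + 0.3772 = 0.4091, so posterior SD = 1.5634.
Posterior mean = (-1.8/5.6² + 11·-4.64/5.4²) / 0.4091 = -4.4186.
Interval: -4.4186 ± 0.994 × 1.5634 → [-5.973, -2.864].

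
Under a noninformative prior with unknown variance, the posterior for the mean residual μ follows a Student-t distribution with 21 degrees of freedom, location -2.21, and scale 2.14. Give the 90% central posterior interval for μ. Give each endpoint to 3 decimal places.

[-5.892, 1.472]

The t_21 distribution is symmetric; the 90% interval is -2.21 ± t·2.14 with t_{0.95,21} = 1.721.
Half-width: 1.721 × 2.14 = 3.682.
-2.21 − 3.682 = -5.892; -2.21 + 3.682 = 1.472.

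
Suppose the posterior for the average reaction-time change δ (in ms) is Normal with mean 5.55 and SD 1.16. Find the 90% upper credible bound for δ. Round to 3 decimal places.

7.037

Need U with P(δ ≤ U) = 0.90: U = 5.55 + z_{0.1}·1.16.
z = 1.282; U = 5.55 + 1.282 × 1.16 = 7.037.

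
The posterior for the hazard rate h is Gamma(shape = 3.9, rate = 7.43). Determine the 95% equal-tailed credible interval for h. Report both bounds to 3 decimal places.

[0.140, 1.160]

Posterior: Gamma(shape 3.9, rate 7.43).
Equal-tailed 95% interval: Gamma(3.9, 7.43) quantiles at 0.025 and 0.975.
Posterior mean ≈ 0.525, SD ≈ 0.266; a Normal approximation gives roughly [0.004, 1.046].
Exact: lower = 0.140; upper = 1.160.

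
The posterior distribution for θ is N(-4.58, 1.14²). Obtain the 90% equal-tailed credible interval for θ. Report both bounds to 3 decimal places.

[-6.455, -2.705]

The posterior is symmetric, so the 90% equal-tailed interval is θ = -4.58 ± z·1.14 with z = 1.645.
Half-width: 1.645 × 1.14 = 1.875.
-4.58 − 1.875 = -6.455; -4.58 + 1.875 = -2.705.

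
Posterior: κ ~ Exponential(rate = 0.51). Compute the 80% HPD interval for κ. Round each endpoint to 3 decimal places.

[0.000, 3.156]

The exponential density is strictly decreasing on [0, ∞), so the HPD interval is anchored at 0: [0, q] with P(κ ≤ q) = 0.80.
q = −ln(1 − 0.80) / 0.51 = 1.6094 / 0.51 = 3.156.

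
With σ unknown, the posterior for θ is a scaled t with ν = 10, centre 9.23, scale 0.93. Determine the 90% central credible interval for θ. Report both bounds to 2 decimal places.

[7.54, 10.92]

The t_10 distribution is symmetric; the 90% interval is 9.23 ± t·0.93 with t_{0.95,10} = 1.812.
Half-width: 1.812 × 0.93 = 1.69.
9.23 − 1.69 = 7.54; 9.23 + 1.69 = 10.92.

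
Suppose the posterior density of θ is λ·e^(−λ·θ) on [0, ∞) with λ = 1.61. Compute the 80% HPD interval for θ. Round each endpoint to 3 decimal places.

[0.000, 1.000]

The exponential density is strictly decreasing on [0, ∞), so the HPD interval is anchored at 0: [0, q] with P(θ ≤ q) = 0.80.
q = −ln(1 − 0.80) / 1.61 = 1.6094 / 1.61 = 1.000.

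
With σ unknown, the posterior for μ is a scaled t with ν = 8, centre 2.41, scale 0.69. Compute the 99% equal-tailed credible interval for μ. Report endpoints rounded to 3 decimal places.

[0.095, 4.725]

The t_8 distribution is symmetric; the 99% interval is 2.41 ± t·0.69 with t_{0.995,8} = 3.355.
Half-width: 3.355 × 0.69 = 2.315.
2.41 − 2.315 = 0.095; 2.41 + 2.315 = 4.725.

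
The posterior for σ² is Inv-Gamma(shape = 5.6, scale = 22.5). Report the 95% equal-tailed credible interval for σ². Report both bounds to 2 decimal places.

Inverse-Gamma(5.6, 22.5) quantiles: F⁻¹(0.025) and F⁻¹(0.975).
Equivalently, 1/σ² ~ Gamma(5.6, rate = 22.5); invert its 0.975 and 0.025 quantiles.
Posterior mean ≈ 4.89, SD ≈ 2.58; a Normal approximation gives roughly [-0.16, 9.94].
Exact: lower = 2.03; upper = 11.44.

[2.03, 11.44]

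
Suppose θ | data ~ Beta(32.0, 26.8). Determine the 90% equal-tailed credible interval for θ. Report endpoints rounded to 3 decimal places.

[0.437, 0.649]

Posterior: Beta(32.0, 26.8).
Equal-tailed 90% interval: the 0.05 and 0.95 quantiles of Beta(32.0, 26.8).
Posterior mean ≈ 0.544, SD ≈ 0.064; a Normal approximation gives roughly [0.438, 0.650].
Exact: F⁻¹(0.05) = 0.437; F⁻¹(0.95) = 0.649.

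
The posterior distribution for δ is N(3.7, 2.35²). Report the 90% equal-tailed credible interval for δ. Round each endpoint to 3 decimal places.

[-0.165, 7.565]

The posterior is symmetric, so the 90% equal-tailed interval is δ = 3.7 ± z·2.35 with z = 1.645.
Half-width: 1.645 × 2.35 = 3.865.
3.7 − 3.865 = -0.165; 3.7 + 3.865 = 7.565.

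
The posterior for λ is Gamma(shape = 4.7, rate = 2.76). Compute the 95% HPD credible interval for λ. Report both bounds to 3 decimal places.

The posterior is unimodal and skewed, so the HPD interval has equal density at both endpoints and is the shortest 95% interval.
Solving f(0.381) = f(3.258) with F(3.258) − F(0.381) = 0.95 gives [0.381, 3.258].
For comparison, the equal-tailed interval is [0.528, 3.553]; the HPD is narrower and shifted toward the mode.

[0.381, 3.258]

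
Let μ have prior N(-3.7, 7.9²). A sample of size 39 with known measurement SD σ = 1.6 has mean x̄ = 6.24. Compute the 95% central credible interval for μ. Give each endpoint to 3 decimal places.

Posterior precision = 1/7.9² + 39/1.6² = 0.0160 + 15.2344 = 15.2504, so posterior SD = 0.2561.
Posterior mean = (-3.7/7.9² + 39·6.24/1.6²) / 15.2504 = 6.2296.
Interval: 6.2296 ± 1.960 × 0.2561 → [5.728, 6.731].

[5.728, 6.731]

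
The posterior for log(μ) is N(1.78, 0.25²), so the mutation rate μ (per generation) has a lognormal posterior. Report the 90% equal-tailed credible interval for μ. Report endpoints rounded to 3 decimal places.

On the log scale the 90% interval is 1.78 ± 1.645 × 0.25 = [1.3688, 2.1912].
Exponentiate: [e^1.3688, e^2.1912] = [3.931, 8.946].

[3.931, 8.946]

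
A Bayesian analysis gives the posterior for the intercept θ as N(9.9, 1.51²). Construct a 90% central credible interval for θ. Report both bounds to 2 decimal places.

The posterior is symmetric, so the 90% equal-tailed interval is θ = 9.9 ± z·1.51 with z = 1.645.
Half-width: 1.645 × 1.51 = 2.48.
9.9 − 2.48 = 7.42; 9.9 + 2.48 = 12.38.

[7.42, 12.38]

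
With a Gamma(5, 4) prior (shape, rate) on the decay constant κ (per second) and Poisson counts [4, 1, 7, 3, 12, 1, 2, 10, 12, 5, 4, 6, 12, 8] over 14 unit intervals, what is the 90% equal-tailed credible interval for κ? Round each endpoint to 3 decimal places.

Posterior: Gamma(5+87, 4+14) = Gamma(92, 18) (shape, rate).
Equal-tailed 90% interval: Gamma(92, 18) quantiles at 0.05 and 0.95.
Posterior mean ≈ 5.111, SD ≈ 0.533; a Normal approximation gives roughly [4.235, 5.988].
Exact: lower = 4.267; upper = 6.018.

[4.267, 6.018]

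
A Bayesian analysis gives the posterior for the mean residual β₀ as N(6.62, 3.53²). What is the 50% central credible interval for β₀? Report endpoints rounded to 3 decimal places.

[4.239, 9.001]

The posterior is symmetric, so the 50% equal-tailed interval is β₀ = 6.62 ± z·3.53 with z = 0.674.
Half-width: 0.674 × 3.53 = 2.381.
6.62 − 2.381 = 4.239; 6.62 + 2.381 = 9.001.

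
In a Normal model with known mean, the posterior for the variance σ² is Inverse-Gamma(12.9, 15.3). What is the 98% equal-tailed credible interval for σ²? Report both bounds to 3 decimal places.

Inverse-Gamma(12.9, 15.3) quantiles: F⁻¹(0.01) and F⁻¹(0.99).
Equivalently, 1/σ² ~ Gamma(12.9, rate = 15.3); invert its 0.99 and 0.01 quantiles.
Posterior mean ≈ 1.286, SD ≈ 0.389; a Normal approximation gives roughly [0.380, 2.192].
Exact: lower = 0.674; upper = 2.537.

[0.674, 2.537]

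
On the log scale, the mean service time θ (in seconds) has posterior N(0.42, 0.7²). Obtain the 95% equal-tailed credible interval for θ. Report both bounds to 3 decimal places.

On the log scale the 95% interval is 0.42 ± 1.960 × 0.7 = [-0.9520, 1.7920].
Exponentiate: [e^-0.9520, e^1.7920] = [0.386, 6.001].

[0.386, 6.001]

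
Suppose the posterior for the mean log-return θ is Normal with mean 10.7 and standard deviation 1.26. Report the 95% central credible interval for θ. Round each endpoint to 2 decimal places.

[8.23, 13.17]

The posterior is symmetric, so the 95% equal-tailed interval is θ = 10.7 ± z·1.26 with z = 1.960.
Half-width: 1.960 × 1.26 = 2.47.
10.7 − 2.47 = 8.23; 10.7 + 2.47 = 13.17.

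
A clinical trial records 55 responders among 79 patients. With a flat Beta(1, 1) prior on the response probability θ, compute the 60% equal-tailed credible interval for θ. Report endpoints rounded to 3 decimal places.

Posterior: Beta(1+55, 1+24) = Beta(56, 25).
Equal-tailed 60% interval: the 0.2 and 0.8 quantiles of Beta(56, 25).
Posterior mean ≈ 0.691, SD ≈ 0.051; a Normal approximation gives roughly [0.648, 0.734].
Exact: F⁻¹(0.2) = 0.649; F⁻¹(0.8) = 0.735.

[0.649, 0.735]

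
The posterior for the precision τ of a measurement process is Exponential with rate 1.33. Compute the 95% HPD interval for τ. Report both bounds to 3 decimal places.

[0.000, 2.252]

The exponential density is strictly decreasing on [0, ∞), so the HPD interval is anchored at 0: [0, q] with P(τ ≤ q) = 0.95.
q = −ln(1 − 0.95) / 1.33 = 2.9957 / 1.33 = 2.252.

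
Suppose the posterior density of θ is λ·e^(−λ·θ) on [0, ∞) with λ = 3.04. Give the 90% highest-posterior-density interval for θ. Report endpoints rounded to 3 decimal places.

[0.000, 0.757]

The exponential density is strictly decreasing on [0, ∞), so the HPD interval is anchored at 0: [0, q] with P(θ ≤ q) = 0.90.
q = −ln(1 − 0.90) / 3.04 = 2.3026 / 3.04 = 0.757.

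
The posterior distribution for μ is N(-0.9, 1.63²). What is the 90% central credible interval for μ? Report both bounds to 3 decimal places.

The posterior is symmetric, so the 90% equal-tailed interval is μ = -0.9 ± z·1.63 with z = 1.645.
Half-width: 1.645 × 1.63 = 2.681.
-0.9 − 2.681 = -3.581; -0.9 + 2.681 = 1.781.

[-3.581, 1.781]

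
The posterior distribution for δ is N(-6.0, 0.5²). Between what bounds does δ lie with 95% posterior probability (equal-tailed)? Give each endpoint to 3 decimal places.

The posterior is symmetric, so the 95% equal-tailed interval is δ = -6.0 ± z·0.5 with z = 1.960.
Half-width: 1.960 × 0.5 = 0.980.
-6.0 − 0.980 = -6.980; -6.0 + 0.980 = -5.020.

[-6.980, -5.020]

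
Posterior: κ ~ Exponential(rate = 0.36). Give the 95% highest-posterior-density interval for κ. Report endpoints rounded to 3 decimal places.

[0.000, 8.321]

The exponential density is strictly decreasing on [0, ∞), so the HPD interval is anchored at 0: [0, q] with P(κ ≤ q) = 0.95.
q = −ln(1 − 0.95) / 0.36 = 2.9957 / 0.36 = 8.321.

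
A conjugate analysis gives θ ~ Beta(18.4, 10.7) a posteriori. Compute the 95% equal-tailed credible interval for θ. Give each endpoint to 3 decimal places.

Posterior: Beta(18.4, 10.7).
Equal-tailed 95% interval: the 0.025 and 0.975 quantiles of Beta(18.4, 10.7).
Posterior mean ≈ 0.632, SD ≈ 0.088; a Normal approximation gives roughly [0.460, 0.805].
Exact: F⁻¹(0.025) = 0.453; F⁻¹(0.975) = 0.794.

[0.453, 0.794]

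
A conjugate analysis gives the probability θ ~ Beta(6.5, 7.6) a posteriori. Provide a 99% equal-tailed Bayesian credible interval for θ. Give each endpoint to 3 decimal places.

[0.161, 0.780]

Posterior: Beta(6.5, 7.6).
Equal-tailed 99% interval: the 0.005 and 0.995 quantiles of Beta(6.5, 7.6).
Posterior mean ≈ 0.461, SD ≈ 0.128; a Normal approximation gives roughly [0.131, 0.791].
Exact: F⁻¹(0.005) = 0.161; F⁻¹(0.995) = 0.780.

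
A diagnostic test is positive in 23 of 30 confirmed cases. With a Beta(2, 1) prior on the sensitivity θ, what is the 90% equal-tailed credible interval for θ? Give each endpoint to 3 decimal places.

Posterior: Beta(2+23, 1+7) = Beta(25, 8).
Equal-tailed 90% interval: the 0.05 and 0.95 quantiles of Beta(25, 8).
Posterior mean ≈ 0.758, SD ≈ 0.073; a Normal approximation gives roughly [0.637, 0.878].
Exact: F⁻¹(0.05) = 0.628; F⁻¹(0.95) = 0.869.

[0.628, 0.869]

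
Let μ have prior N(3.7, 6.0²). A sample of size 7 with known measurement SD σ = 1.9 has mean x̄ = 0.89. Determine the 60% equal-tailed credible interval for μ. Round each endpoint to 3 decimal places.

Posterior precision = 1/6.0² + 7/1.9² = 0.0278 + 1.9391 = 1.9668, so posterior SD = 0.7130.
Posterior mean = (3.7/6.0² + 7·0.89/1.9²) / 1.9668 = 0.9297.
Interval: 0.9297 ± 0.842 × 0.7130 → [0.330, 1.530].

[0.330, 1.530]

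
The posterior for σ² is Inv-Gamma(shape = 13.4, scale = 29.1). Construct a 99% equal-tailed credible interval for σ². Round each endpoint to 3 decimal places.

Inverse-Gamma(13.4, 29.1) quantiles: F⁻¹(0.005) and F⁻¹(0.995).
Equivalently, 1/σ² ~ Gamma(13.4, rate = 29.1); invert its 0.995 and 0.005 quantiles.
Posterior mean ≈ 2.347, SD ≈ 0.695; a Normal approximation gives roughly [0.556, 4.137].
Exact: lower = 1.179; upper = 4.984.

[1.179, 4.984]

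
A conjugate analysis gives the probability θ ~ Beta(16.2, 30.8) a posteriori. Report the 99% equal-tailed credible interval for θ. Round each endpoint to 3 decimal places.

Posterior: Beta(16.2, 30.8).
Equal-tailed 99% interval: the 0.005 and 0.995 quantiles of Beta(16.2, 30.8).
Posterior mean ≈ 0.345, SD ≈ 0.069; a Normal approximation gives roughly [0.168, 0.521].
Exact: F⁻¹(0.005) = 0.184; F⁻¹(0.995) = 0.530.

[0.184, 0.530]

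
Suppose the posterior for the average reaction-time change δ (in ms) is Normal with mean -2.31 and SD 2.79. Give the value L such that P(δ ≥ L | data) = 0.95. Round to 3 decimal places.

Need L with P(δ ≥ L) = 0.95: L = -2.31 − z_{0.05}·2.79.
z = 1.645; L = -2.31 − 1.645 × 2.79 = -6.899.

-6.899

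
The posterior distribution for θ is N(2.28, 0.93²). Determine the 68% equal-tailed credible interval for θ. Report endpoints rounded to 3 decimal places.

The posterior is symmetric, so the 68% equal-tailed interval is θ = 2.28 ± z·0.93 with z = 0.994.
Half-width: 0.994 × 0.93 = 0.925.
2.28 − 0.925 = 1.355; 2.28 + 0.925 = 3.205.

[1.355, 3.205]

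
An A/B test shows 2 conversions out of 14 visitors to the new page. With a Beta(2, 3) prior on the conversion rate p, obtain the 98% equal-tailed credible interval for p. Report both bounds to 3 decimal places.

Posterior: Beta(2+2, 3+12) = Beta(4, 15).
Equal-tailed 98% interval: the 0.01 and 0.99 quantiles of Beta(4, 15).
Posterior mean ≈ 0.211, SD ≈ 0.091; a Normal approximation gives roughly [-0.002, 0.423].
Exact: F⁻¹(0.01) = 0.049; F⁻¹(0.99) = 0.458.

[0.049, 0.458]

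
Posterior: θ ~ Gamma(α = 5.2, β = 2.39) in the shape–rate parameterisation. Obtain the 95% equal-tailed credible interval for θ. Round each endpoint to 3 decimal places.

[0.726, 4.406]

Posterior: Gamma(shape 5.2, rate 2.39).
Equal-tailed 95% interval: Gamma(5.2, 2.39) quantiles at 0.025 and 0.975.
Posterior mean ≈ 2.176, SD ≈ 0.954; a Normal approximation gives roughly [0.306, 4.046].
Exact: lower = 0.726; upper = 4.406.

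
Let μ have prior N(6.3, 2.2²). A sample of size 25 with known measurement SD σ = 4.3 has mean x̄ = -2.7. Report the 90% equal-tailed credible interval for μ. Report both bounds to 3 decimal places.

Posterior precision = 1/2.2² + 25/4.3² = 0.2066 + 1.3521 = 1.5587, so posterior SD = 0.8010.
Posterior mean = (6.3/2.2² + 25·-2.7/4.3²) / 1.5587 = -1.5070.
Interval: -1.5070 ± 1.645 × 0.8010 → [-2.824, -0.190].

[-2.824, -0.190]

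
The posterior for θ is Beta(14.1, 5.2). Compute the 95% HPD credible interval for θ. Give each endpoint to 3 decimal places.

[0.537, 0.911]

The posterior is unimodal and skewed, so the HPD interval has equal density at both endpoints and is the shortest 95% interval.
Solving f(0.537) = f(0.911) with F(0.911) − F(0.537) = 0.95 gives [0.537, 0.911].
For comparison, the equal-tailed interval is [0.518, 0.898]; the HPD is narrower and shifted toward the mode.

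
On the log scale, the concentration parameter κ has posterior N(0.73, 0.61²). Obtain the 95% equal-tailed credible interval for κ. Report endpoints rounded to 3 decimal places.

On the log scale the 95% interval is 0.73 ± 1.960 × 0.61 = [-0.4656, 1.9256].
Exponentiate: [e^-0.4656, e^1.9256] = [0.628, 6.859].

[0.628, 6.859]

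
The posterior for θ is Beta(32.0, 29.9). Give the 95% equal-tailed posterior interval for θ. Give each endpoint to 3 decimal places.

[0.393, 0.640]

Posterior: Beta(32.0, 29.9).
Equal-tailed 95% interval: the 0.025 and 0.975 quantiles of Beta(32.0, 29.9).
Posterior mean ≈ 0.517, SD ≈ 0.063; a Normal approximation gives roughly [0.393, 0.640].
Exact: F⁻¹(0.025) = 0.393; F⁻¹(0.975) = 0.640.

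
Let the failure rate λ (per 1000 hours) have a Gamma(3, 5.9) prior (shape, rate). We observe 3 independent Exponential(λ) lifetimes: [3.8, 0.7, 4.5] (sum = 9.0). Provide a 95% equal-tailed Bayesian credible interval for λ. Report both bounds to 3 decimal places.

[0.148, 0.783]

Posterior: Gamma(3+3, 5.9+9.0) = Gamma(6, 14.9) (shape, rate).
Equal-tailed 95% interval: Gamma(6, 14.9) quantiles at 0.025 and 0.975.
Posterior mean ≈ 0.403, SD ≈ 0.164; a Normal approximation gives roughly [0.080, 0.725].
Exact: lower = 0.148; upper = 0.783.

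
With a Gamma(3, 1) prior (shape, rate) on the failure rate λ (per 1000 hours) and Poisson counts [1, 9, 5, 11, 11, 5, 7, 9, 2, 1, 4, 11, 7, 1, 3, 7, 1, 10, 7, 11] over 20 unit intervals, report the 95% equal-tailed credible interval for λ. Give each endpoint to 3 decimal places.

[4.998, 7.092]

Posterior: Gamma(3+123, 1+20) = Gamma(126, 21) (shape, rate).
Equal-tailed 95% interval: Gamma(126, 21) quantiles at 0.025 and 0.975.
Posterior mean ≈ 6.000, SD ≈ 0.535; a Normal approximation gives roughly [4.952, 7.048].
Exact: lower = 4.998; upper = 7.092.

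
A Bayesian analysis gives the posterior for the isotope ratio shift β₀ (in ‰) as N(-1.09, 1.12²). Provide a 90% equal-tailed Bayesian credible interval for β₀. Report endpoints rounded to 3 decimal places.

[-2.932, 0.752]

The posterior is symmetric, so the 90% equal-tailed interval is β₀ = -1.09 ± z·1.12 with z = 1.645.
Half-width: 1.645 × 1.12 = 1.842.
-1.09 − 1.842 = -2.932; -1.09 + 1.842 = 0.752.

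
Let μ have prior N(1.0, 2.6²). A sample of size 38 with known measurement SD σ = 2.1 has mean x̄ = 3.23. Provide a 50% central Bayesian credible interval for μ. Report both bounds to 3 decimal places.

[2.965, 3.420]

Posterior precision = 1/2.6² + 38/2.1² = 0.1479 + 8.6168 = 8.7647, so posterior SD = 0.3378.
Posterior mean = (1.0/2.6² + 38·3.23/2.1²) / 8.7647 = 3.1924.
Interval: 3.1924 ± 0.674 × 0.3378 → [2.965, 3.420].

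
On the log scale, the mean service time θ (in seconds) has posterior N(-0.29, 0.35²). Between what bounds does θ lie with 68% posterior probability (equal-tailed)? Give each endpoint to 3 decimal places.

[0.528, 1.060]

On the log scale the 68% interval is -0.29 ± 0.994 × 0.35 = [-0.6381, 0.0581].
Exponentiate: [e^-0.6381, e^0.0581] = [0.528, 1.060].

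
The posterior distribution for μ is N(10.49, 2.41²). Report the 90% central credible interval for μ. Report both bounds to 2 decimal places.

The posterior is symmetric, so the 90% equal-tailed interval is μ = 10.49 ± z·2.41 with z = 1.645.
Half-width: 1.645 × 2.41 = 3.96.
10.49 − 3.96 = 6.53; 10.49 + 3.96 = 14.45.

[6.53, 14.45]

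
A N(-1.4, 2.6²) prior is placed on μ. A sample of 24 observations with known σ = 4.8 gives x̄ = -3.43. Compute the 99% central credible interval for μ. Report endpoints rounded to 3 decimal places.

Posterior precision = 1/2.6² + 24/4.8² = 0.1479 + 1.0417 = 1.1896, so posterior SD = 0.9169.
Posterior mean = (-1.4/2.6² + 24·-3.43/4.8²) / 1.1896 = -3.1776.
Interval: -3.1776 ± 2.576 × 0.9169 → [-5.539, -0.816].

[-5.539, -0.816]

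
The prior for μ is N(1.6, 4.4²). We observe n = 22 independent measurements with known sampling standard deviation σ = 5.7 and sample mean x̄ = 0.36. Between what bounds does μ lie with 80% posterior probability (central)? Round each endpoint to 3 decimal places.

[-1.053, 1.949]

Posterior precision = 1/4.4² + 22/5.7² = 0.0517 + 0.6771 = 0.7288, so posterior SD = 1.1714.
Posterior mean = (1.6/4.4² + 22·0.36/5.7²) / 0.7288 = 0.4479.
Interval: 0.4479 ± 1.282 × 1.1714 → [-1.053, 1.949].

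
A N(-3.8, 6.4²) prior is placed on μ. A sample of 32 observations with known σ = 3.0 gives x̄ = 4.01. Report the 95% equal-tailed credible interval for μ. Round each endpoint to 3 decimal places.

[2.921, 4.993]

Posterior precision = 1/6.4² + 32/3.0² = 0.0244 + 3.5556 = 3.5800, so posterior SD = 0.5285.
Posterior mean = (-3.8/6.4² + 32·4.01/3.0²) / 3.5800 = 3.9567.
Interval: 3.9567 ± 1.960 × 0.5285 → [2.921, 4.993].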